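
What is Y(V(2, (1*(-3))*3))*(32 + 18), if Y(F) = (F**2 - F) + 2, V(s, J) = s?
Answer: 200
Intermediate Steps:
Y(F) = 2 + F**2 - F
Y(V(2, (1*(-3))*3))*(32 + 18) = (2 + 2**2 - 1*2)*(32 + 18) = (2 + 4 - 2)*50 = 4*50 = 200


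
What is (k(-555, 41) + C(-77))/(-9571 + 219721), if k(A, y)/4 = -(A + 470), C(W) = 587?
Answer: 103/23350 ≈ 0.0044111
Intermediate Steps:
k(A, y) = -1880 - 4*A (k(A, y) = 4*(-(A + 470)) = 4*(-(470 + A)) = 4*(-470 - A) = -1880 - 4*A)
(k(-555, 41) + C(-77))/(-9571 + 219721) = ((-1880 - 4*(-555)) + 587)/(-9571 + 219721) = ((-1880 + 2220) + 587)/210150 = (340 + 587)*(1/210150) = 927*(1/210150) = 103/23350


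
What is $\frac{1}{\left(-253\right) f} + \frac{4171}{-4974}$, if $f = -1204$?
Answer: $- \frac{635265839}{757570044} \approx -0.83856$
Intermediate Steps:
$\frac{1}{\left(-253\right) f} + \frac{4171}{-4974} = \frac{1}{\left(-253\right) \left(-1204\right)} + \frac{4171}{-4974} = \left(- \frac{1}{253}\right) \left(- \frac{1}{1204}\right) + 4171 \left(- \frac{1}{4974}\right) = \frac{1}{304612} - \frac{4171}{4974} = - \frac{635265839}{757570044}$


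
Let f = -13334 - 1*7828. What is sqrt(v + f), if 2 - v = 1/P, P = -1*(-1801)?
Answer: I*sqrt(68634598961)/1801 ≈ 145.46*I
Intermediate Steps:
P = 1801
v = 3601/1801 (v = 2 - 1/1801 = 3601/1801 ≈ 1.9994)
f = -21162 (f = -13334 - 7828 = -21162)
sqrt(v + f) = sqrt(3601/1801 - 21162) = sqrt(-38109161/1801) = I*sqrt(68634598961)/1801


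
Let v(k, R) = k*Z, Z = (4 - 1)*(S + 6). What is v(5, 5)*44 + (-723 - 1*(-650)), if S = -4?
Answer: 1247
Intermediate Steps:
Z = 6 (Z = (4 - 1)*(-4 + 6) = 3*2 = 6)
v(k, R) = 6*k (v(k, R) = k*6 = 6*k)
v(5, 5)*44 + (-723 - 1*(-650)) = (6*5)*44 + (-723 - 1*(-650)) = 30*44 + (-723 + 650) = 1320 - 73 = 1247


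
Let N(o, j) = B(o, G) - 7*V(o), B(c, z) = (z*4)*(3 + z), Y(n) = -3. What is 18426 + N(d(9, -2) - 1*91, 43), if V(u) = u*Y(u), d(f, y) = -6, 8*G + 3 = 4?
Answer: 262249/16 ≈ 16391.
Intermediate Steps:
G = ⅛ (G = -3/8 + (⅛)*4 = -3/8 + ½ = ⅛ ≈ 0.12500)
B(c, z) = 4*z*(3 + z) (B(c, z) = (4*z)*(3 + z) = 4*z*(3 + z))
V(u) = -3*u (V(u) = u*(-3) = -3*u)
N(o, j) = 25/16 + 21*o (N(o, j) = 4*(⅛)*(3 + ⅛) - (-21)*o = 4*(⅛)*(25/8) + 21*o = 25/16 + 21*o)
18426 + N(d(9, -2) - 1*91, 43) = 18426 + (25/16 + 21*(-6 - 1*91)) = 18426 + (25/16 + 21*(-6 - 91)) = 18426 + (25/16 + 21*(-97)) = 18426 + (25/16 - 2037) = 18426 - 32567/16 = 262249/16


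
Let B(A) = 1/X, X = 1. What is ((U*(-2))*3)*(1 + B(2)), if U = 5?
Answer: -60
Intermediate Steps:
B(A) = 1 (B(A) = 1/1 = 1)
((U*(-2))*3)*(1 + B(2)) = ((5*(-2))*3)*(1 + 1) = -10*3*2 = -30*2 = -60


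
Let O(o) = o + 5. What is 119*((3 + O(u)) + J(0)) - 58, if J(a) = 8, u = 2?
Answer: 2084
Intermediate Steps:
O(o) = 5 + o
119*((3 + O(u)) + J(0)) - 58 = 119*((3 + (5 + 2)) + 8) - 58 = 119*((3 + 7) + 8) - 58 = 119*(10 + 8) - 58 = 119*18 - 58 = 2142 - 58 = 2084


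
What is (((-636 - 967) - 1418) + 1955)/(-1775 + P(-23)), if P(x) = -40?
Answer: 1066/1815 ≈ 0.58733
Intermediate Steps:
(((-636 - 967) - 1418) + 1955)/(-1775 + P(-23)) = (((-636 - 967) - 1418) + 1955)/(-1775 - 40) = ((-1603 - 1418) + 1955)/(-1815) = (-3021 + 1955)*(-1/1815) = -1066*(-1/1815) = 1066/1815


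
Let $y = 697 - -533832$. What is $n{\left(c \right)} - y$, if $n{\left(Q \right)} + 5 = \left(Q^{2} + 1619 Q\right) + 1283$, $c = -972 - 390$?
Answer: $-883285$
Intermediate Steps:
$c = -1362$ ($c = -972 - 390 = -1362$)
$n{\left(Q \right)} = 1278 + Q^{2} + 1619 Q$ ($n{\left(Q \right)} = -5 + \left(\left(Q^{2} + 1619 Q\right) + 1283\right) = -5 + \left(1283 + Q^{2} + 1619 Q\right) = 1278 + Q^{2} + 1619 Q$)
$y = 534529$ ($y = 697 + 533832 = 534529$)
$n{\left(c \right)} - y = \left(1278 + \left(-1362\right)^{2} + 1619 \left(-1362\right)\right) - 534529 = \left(1278 + 1855044 - 2205078\right) - 534529 = -348756 - 534529 = -883285$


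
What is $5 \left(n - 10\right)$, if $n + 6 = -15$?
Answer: $-155$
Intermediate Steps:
$n = -21$ ($n = -6 - 15 = -21$)
$5 \left(n - 10\right) = 5 \left(-21 - 10\right) = 5 \left(-31\right) = -155$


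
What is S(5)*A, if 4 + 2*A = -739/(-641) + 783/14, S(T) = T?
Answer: 2381765/17948 ≈ 132.70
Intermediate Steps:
A = 476353/17948 (A = -2 + (-739/(-641) + 783/14)/2 = -2 + (-739*(-1/641) + 783*(1/14))/2 = -2 + (739/641 + 783/14)/2 = -2 + (1/2)*(512249/8974) = -2 + 512249/17948 = 476353/17948 ≈ 26.541)
S(5)*A = 5*(476353/17948) = 2381765/17948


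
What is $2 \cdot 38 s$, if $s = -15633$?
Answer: $-1188108$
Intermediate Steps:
$2 \cdot 38 s = 2 \cdot 38 \left(-15633\right) = 76 \left(-15633\right) = -1188108$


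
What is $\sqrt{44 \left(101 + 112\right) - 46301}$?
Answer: $i \sqrt{36929} \approx 192.17 i$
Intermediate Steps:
$\sqrt{44 \left(101 + 112\right) - 46301} = \sqrt{44 \cdot 213 - 46301} = \sqrt{9372 - 46301} = \sqrt{-36929} = i \sqrt{36929}$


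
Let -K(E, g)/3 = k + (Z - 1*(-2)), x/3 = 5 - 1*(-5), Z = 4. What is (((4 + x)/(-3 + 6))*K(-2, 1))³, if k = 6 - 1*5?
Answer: -13481272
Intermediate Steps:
x = 30 (x = 3*(5 - 1*(-5)) = 3*(5 + 5) = 3*10 = 30)
k = 1 (k = 6 - 5 = 1)
K(E, g) = -21 (K(E, g) = -3*(1 + (4 - 1*(-2))) = -3*(1 + (4 + 2)) = -3*(1 + 6) = -3*7 = -21)
(((4 + x)/(-3 + 6))*K(-2, 1))³ = (((4 + 30)/(-3 + 6))*(-21))³ = ((34/3)*(-21))³ = (-238)³ = -13481272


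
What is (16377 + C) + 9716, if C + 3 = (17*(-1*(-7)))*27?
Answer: 29303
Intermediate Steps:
C = 3210 (C = -3 + (17*(-1*(-7)))*27 = -3 + (17*7)*27 = -3 + 119*27 = -3 + 3213 = 3210)
(16377 + C) + 9716 = (16377 + 3210) + 9716 = 19587 + 9716 = 29303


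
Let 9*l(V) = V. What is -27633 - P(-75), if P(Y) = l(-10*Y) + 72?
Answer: -83365/3 ≈ -27788.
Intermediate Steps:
l(V) = V/9
P(Y) = 72 - 10*Y/9 (P(Y) = (-10*Y)/9 + 72 = -10*Y/9 + 72 = 72 - 10*Y/9)
-27633 - P(-75) = -27633 - (72 - 10/9*(-75)) = -27633 - (72 + 250/3) = -27633 - 1*466/3 = -27633 - 466/3 = -83365/3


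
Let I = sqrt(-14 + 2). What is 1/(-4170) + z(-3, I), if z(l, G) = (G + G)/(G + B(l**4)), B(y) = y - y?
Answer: 8339/4170 ≈ 1.9998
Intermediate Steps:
B(y) = 0
I = 2*I*sqrt(3) (I = sqrt(-12) = 2*I*sqrt(3) ≈ 3.4641*I)
z(l, G) = 2 (z(l, G) = (G + G)/(G + 0) = (2*G)/G = 2)
1/(-4170) + z(-3, I) = 1/(-4170) + 2 = -1/4170 + 2 = 8339/4170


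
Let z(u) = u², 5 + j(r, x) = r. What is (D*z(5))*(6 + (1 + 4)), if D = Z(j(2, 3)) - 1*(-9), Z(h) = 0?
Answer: 2475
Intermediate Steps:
j(r, x) = -5 + r
D = 9 (D = 0 - 1*(-9) = 0 + 9 = 9)
(D*z(5))*(6 + (1 + 4)) = (9*5²)*(6 + (1 + 4)) = (9*25)*(6 + 5) = 225*11 = 2475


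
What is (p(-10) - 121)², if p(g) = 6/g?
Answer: 369664/25 ≈ 14787.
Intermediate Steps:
(p(-10) - 121)² = (6/(-10) - 121)² = (6*(-⅒) - 121)² = (-⅗ - 121)² = (-608/5)² = 369664/25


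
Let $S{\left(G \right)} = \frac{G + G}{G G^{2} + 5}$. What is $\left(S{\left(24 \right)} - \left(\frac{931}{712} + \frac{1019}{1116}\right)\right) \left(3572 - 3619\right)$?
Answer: $\frac{286270678265}{2747103192} \approx 104.21$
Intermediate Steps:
$S{\left(G \right)} = \frac{2 G}{5 + G^{3}}$ ($S{\left(G \right)} = \frac{2 G}{G^{3} + 5} = \frac{2 G}{5 + G^{3}}$)
$\left(S{\left(24 \right)} - \left(\frac{931}{712} + \frac{1019}{1116}\right)\right) \left(3572 - 3619\right) = \left(2 \cdot 24 \frac{1}{5 + 24^{3}} - \left(\frac{931}{712} + \frac{1019}{1116}\right)\right) \left(3572 - 3619\right) = \left(2 \cdot 24 \frac{1}{5 + 13824} - \frac{441131}{198648}\right) \left(-47\right) = \left(2 \cdot 24 \cdot \frac{1}{13829} - \frac{441131}{198648}\right) \left(-47\right) = \left(\frac{48}{13829} - \frac{441131}{198648}\right) \left(-47\right) = \left(- \frac{6090865495}{2747103192}\right) \left(-47\right) = \frac{286270678265}{2747103192}$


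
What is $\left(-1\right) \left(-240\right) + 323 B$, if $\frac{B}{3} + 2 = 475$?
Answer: $458577$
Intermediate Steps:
$B = 1419$ ($B = -6 + 3 \cdot 475 = -6 + 1425 = 1419$)
$\left(-1\right) \left(-240\right) + 323 B = \left(-1\right) \left(-240\right) + 323 \cdot 1419 = 240 + 458337 = 458577$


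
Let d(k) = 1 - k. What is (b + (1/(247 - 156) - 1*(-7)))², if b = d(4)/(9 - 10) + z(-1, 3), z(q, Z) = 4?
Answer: 1625625/8281 ≈ 196.31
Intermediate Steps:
b = 7 (b = (1 - 1*4)/(9 - 10) + 4 = (1 - 4)/(-1) + 4 = -3*(-1) + 4 = 3 + 4 = 7)
(b + (1/(247 - 156) - 1*(-7)))² = (7 + (1/(247 - 156) - 1*(-7)))² = (7 + (1/91 + 7))² = (7 + 638/91)² = (1275/91)² = 1625625/8281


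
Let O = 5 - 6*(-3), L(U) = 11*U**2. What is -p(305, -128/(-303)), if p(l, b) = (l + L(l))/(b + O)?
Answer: -310144740/7097 ≈ -43701.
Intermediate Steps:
O = 23 (O = 5 + 18 = 23)
p(l, b) = (l + 11*l**2)/(23 + b) (p(l, b) = (l + 11*l**2)/(b + 23) = (l + 11*l**2)/(23 + b))
-p(305, -128/(-303)) = -305*(1 + 11*305)/(23 - 128/(-303)) = -305*(1 + 3355)/(23 - 128*(-1/303)) = -305*3356/(23 + 128/303) = -305*3356/7097/303 = -305*303*3356/7097 = -1*310144740/7097 = -310144740/7097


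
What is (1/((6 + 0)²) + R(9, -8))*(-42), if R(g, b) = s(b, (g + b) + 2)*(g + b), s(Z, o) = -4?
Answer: 1001/6 ≈ 166.83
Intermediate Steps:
R(g, b) = -4*b - 4*g (R(g, b) = -4*(g + b) = -4*(b + g) = -4*b - 4*g)
(1/((6 + 0)²) + R(9, -8))*(-42) = (1/((6 + 0)²) + (-4*(-8) - 4*9))*(-42) = (1/(6²) + (32 - 36))*(-42) = (1/36 - 4)*(-42) = -143/36*(-42) = 1001/6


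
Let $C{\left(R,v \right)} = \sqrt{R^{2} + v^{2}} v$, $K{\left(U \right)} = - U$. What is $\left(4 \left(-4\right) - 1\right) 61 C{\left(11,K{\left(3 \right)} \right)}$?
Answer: $3111 \sqrt{130} \approx 35471.0$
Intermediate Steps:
$C{\left(R,v \right)} = v \sqrt{R^{2} + v^{2}}$
$\left(4 \left(-4\right) - 1\right) 61 C{\left(11,K{\left(3 \right)} \right)} = \left(4 \left(-4\right) - 1\right) 61 \left(-1\right) 3 \sqrt{11^{2} + \left(\left(-1\right) 3\right)^{2}} = \left(-16 - 1\right) 61 \left(- 3 \sqrt{121 + \left(-3\right)^{2}}\right) = \left(-17\right) 61 \left(- 3 \sqrt{121 + 9}\right) = - 1037 \left(- 3 \sqrt{130}\right) = 3111 \sqrt{130}$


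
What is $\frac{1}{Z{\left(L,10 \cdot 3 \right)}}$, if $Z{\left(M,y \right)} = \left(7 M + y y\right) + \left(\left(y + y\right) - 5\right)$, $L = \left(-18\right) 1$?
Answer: $\frac{1}{829} \approx 0.0012063$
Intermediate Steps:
$L = -18$
$Z{\left(M,y \right)} = -5 + y^{2} + 2 y + 7 M$ ($Z{\left(M,y \right)} = \left(7 M + y^{2}\right) + \left(2 y - 5\right) = \left(y^{2} + 7 M\right) + \left(-5 + 2 y\right) = -5 + y^{2} + 2 y + 7 M$)
$\frac{1}{Z{\left(L,10 \cdot 3 \right)}} = \frac{1}{-5 + \left(10 \cdot 3\right)^{2} + 2 \cdot 10 \cdot 3 + 7 \left(-18\right)} = \frac{1}{-5 + 30^{2} + 2 \cdot 30 - 126} = \frac{1}{-5 + 900 + 60 - 126} = \frac{1}{829}$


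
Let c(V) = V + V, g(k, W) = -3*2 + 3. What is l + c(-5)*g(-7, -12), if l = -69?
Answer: -39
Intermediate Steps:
g(k, W) = -3 (g(k, W) = -6 + 3 = -3)
c(V) = 2*V
l + c(-5)*g(-7, -12) = -69 + (2*(-5))*(-3) = -69 - 10*(-3) = -69 + 30 = -39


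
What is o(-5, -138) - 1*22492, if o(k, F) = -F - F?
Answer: -22216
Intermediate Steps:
o(k, F) = -2*F
o(-5, -138) - 1*22492 = -2*(-138) - 1*22492 = 276 - 22492 = -22216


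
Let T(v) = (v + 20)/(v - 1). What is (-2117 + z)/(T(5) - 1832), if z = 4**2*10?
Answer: 7828/7303 ≈ 1.0719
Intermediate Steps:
T(v) = (20 + v)/(-1 + v)
z = 160 (z = 16*10 = 160)
(-2117 + z)/(T(5) - 1832) = (-2117 + 160)/((20 + 5)/(-1 + 5) - 1832) = -1957/(25/4 - 1832) = -1957/(-7303/4) = -1957*(-4/7303) = 7828/7303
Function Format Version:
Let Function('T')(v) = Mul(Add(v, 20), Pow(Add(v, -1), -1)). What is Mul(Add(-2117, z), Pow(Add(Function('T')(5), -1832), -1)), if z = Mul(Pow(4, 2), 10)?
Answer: Rational(7828, 7303) ≈ 1.0719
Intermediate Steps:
Function('T')(v) = Mul(Pow(Add(-1, v), -1), Add(20, v)) (Function('T')(v) = Mul(Add(20, v), Pow(Add(-1, v), -1)) = Mul(Pow(Add(-1, v), -1), Add(20, v)))
z = 160 (z = Mul(16, 10) = 160)
Mul(Add(-2117, z), Pow(Add(Function('T')(5), -1832), -1)) = Mul(Add(-2117, 160), Pow(Add(Mul(Pow(Add(-1, 5), -1), Add(20, 5)), -1832), -1)) = Mul(-1957, Pow(Add(Mul(Pow(4, -1), 25), -1832), -1)) = Mul(-1957, Pow(Add(Mul(Rational(1, 4), 25), -1832), -1)) = Mul(-1957, Pow(Add(Rational(25, 4), -1832), -1)) = Mul(-1957, Pow(Rational(-7303, 4), -1)) = Mul(-1957, Rational(-4, 7303)) = Rational(7828, 7303)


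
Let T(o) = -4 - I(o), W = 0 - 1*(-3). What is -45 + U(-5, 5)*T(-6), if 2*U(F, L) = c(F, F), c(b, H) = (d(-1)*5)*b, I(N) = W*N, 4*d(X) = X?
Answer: -5/4 ≈ -1.2500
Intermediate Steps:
d(X) = X/4
W = 3 (W = 0 + 3 = 3)
I(N) = 3*N
c(b, H) = -5*b/4 (c(b, H) = (((¼)*(-1))*5)*b = (-¼*5)*b = -5*b/4)
U(F, L) = -5*F/8 (U(F, L) = (-5*F/4)/2 = -5*F/8)
T(o) = -4 - 3*o
-45 + U(-5, 5)*T(-6) = -45 + (-5/8*(-5))*(-4 - 3*(-6)) = -45 + 25*(-4 + 18)/8 = -45 + (25/8)*14 = -45 + 175/4 = -5/4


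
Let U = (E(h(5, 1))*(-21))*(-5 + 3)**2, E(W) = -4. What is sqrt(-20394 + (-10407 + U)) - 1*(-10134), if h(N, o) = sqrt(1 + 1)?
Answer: 10134 + 3*I*sqrt(3385) ≈ 10134.0 + 174.54*I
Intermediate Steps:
h(N, o) = sqrt(2)
U = 336 (U = (-4*(-21))*(-5 + 3)**2 = 84*(-2)**2 = 84*4 = 336)
sqrt(-20394 + (-10407 + U)) - 1*(-10134) = sqrt(-20394 + (-10407 + 336)) - 1*(-10134) = sqrt(-20394 - 10071) + 10134 = sqrt(-30465) + 10134 = 3*I*sqrt(3385) + 10134 = 10134 + 3*I*sqrt(3385)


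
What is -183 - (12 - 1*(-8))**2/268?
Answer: -12361/67 ≈ -184.49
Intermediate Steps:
-183 - (12 - 1*(-8))**2/268 = -183 - (12 + 8)**2/268 = -183 - 20**2/268 = -183 - 400/268 = -183 - 1*100/67 = -183 - 100/67 = -12361/67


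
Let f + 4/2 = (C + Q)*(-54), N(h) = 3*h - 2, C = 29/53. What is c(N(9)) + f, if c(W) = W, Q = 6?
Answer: -17519/53 ≈ -330.55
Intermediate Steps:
C = 29/53 (C = 29*(1/53) = 29/53 ≈ 0.54717)
N(h) = -2 + 3*h
f = -18844/53 (f = -2 + (29/53 + 6)*(-54) = -2 + (347/53)*(-54) = -2 - 18738/53 = -18844/53 ≈ -355.55)
c(N(9)) + f = (-2 + 3*9) - 18844/53 = (-2 + 27) - 18844/53 = 25 - 18844/53 = -17519/53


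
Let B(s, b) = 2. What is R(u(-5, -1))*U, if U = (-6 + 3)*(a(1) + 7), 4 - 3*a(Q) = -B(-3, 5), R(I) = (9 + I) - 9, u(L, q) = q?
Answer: 27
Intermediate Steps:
R(I) = I
a(Q) = 2 (a(Q) = 4/3 - (-1)*2/3 = 4/3 - 1/3*(-2) = 4/3 + 2/3 = 2)
U = -27 (U = (-6 + 3)*(2 + 7) = -3*9 = -27)
R(u(-5, -1))*U = -1*(-27) = 27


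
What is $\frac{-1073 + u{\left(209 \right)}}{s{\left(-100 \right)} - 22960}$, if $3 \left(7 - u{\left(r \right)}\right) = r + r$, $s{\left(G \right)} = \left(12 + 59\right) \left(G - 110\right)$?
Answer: $\frac{1808}{56805} \approx 0.031828$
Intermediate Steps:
$s{\left(G \right)} = -7810 + 71 G$ ($s{\left(G \right)} = 71 \left(-110 + G\right) = -7810 + 71 G$)
$u{\left(r \right)} = 7 - \frac{2 r}{3}$ ($u{\left(r \right)} = 7 - \frac{r + r}{3} = 7 - \frac{2 r}{3}$)
$\frac{-1073 + u{\left(209 \right)}}{s{\left(-100 \right)} - 22960} = \frac{-1073 + \left(7 - \frac{418}{3}\right)}{\left(-7810 + 71 \left(-100\right)\right) - 22960} = \frac{-1073 + \left(7 - \frac{418}{3}\right)}{\left(-7810 - 7100\right) - 22960} = \frac{-1073 - \frac{397}{3}}{-14910 - 22960} = - \frac{3616}{3 \left(-37870\right)} = \left(- \frac{3616}{3}\right) \left(- \frac{1}{37870}\right) = \frac{1808}{56805}$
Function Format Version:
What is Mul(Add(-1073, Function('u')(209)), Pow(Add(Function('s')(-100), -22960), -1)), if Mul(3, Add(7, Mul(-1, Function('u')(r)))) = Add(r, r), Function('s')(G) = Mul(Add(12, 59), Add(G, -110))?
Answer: Rational(1808, 56805) ≈ 0.031828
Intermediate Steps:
Function('s')(G) = Add(-7810, Mul(71, G)) (Function('s')(G) = Mul(71, Add(-110, G)) = Add(-7810, Mul(71, G)))
Function('u')(r) = Add(7, Mul(Rational(-2, 3), r)) (Function('u')(r) = Add(7, Mul(Rational(-1, 3), Add(r, r))) = Add(7, Mul(Rational(-1, 3), Mul(2, r))) = Add(7, Mul(Rational(-2, 3), r)))
Mul(Add(-1073, Function('u')(209)), Pow(Add(Function('s')(-100), -22960), -1)) = Mul(Add(-1073, Add(7, Mul(Rational(-2, 3), 209))), Pow(Add(Add(-7810, Mul(71, -100)), -22960), -1)) = Mul(Add(-1073, Add(7, Rational(-418, 3))), Pow(Add(Add(-7810, -7100), -22960), -1)) = Mul(Add(-1073, Rational(-397, 3)), Pow(Add(-14910, -22960), -1)) = Mul(Rational(-3616, 3), Pow(-37870, -1)) = Mul(Rational(-3616, 3), Rational(-1, 37870)) = Rational(1808, 56805)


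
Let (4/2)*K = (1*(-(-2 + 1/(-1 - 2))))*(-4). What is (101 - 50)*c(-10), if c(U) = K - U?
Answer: 272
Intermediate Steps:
K = -14/3 (K = ((1*(-(-2 + 1/(-1 - 2))))*(-4))/2 = ((1*(-(-2 + 1/(-3))))*(-4))/2 = ((1*(-(-2 - ⅓)))*(-4))/2 = ((1*(-1*(-7/3)))*(-4))/2 = ((1*(7/3))*(-4))/2 = ((7/3)*(-4))/2 = (½)*(-28/3) = -14/3 ≈ -4.6667)
c(U) = -14/3 - U
(101 - 50)*c(-10) = (101 - 50)*(-14/3 - 1*(-10)) = 51*(-14/3 + 10) = 51*(16/3) = 272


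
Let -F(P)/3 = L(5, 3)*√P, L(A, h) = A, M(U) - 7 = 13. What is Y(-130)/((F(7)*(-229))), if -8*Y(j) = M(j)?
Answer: -√7/9618 ≈ -0.00027508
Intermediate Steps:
M(U) = 20 (M(U) = 7 + 13 = 20)
Y(j) = -5/2 (Y(j) = -⅛*20 = -5/2)
F(P) = -15*√P
Y(-130)/((F(7)*(-229))) = -5*√7/24045/2 = -√7/9618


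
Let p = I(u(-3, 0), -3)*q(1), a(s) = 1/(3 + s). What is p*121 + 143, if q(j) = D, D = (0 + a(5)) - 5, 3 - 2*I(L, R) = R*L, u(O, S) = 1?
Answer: -13013/8 ≈ -1626.6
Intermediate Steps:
I(L, R) = 3/2 - L*R/2 (I(L, R) = 3/2 - R*L/2 = 3/2 - L*R/2)
D = -39/8 (D = (0 + 1/(3 + 5)) - 5 = (0 + 1/8) - 5 = (0 + ⅛) - 5 = ⅛ - 5 = -39/8 ≈ -4.8750)
q(j) = -39/8
p = -117/8 (p = (3/2 - ½*1*(-3))*(-39/8) = (3/2 + 3/2)*(-39/8) = 3*(-39/8) = -117/8 ≈ -14.625)
p*121 + 143 = -117/8*121 + 143 = -14157/8 + 143 = -13013/8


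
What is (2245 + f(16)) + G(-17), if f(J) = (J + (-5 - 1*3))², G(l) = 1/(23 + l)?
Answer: 13855/6 ≈ 2309.2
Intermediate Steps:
f(J) = (-8 + J)² (f(J) = (J + (-5 - 3))² = (J - 8)² = (-8 + J)²)
(2245 + f(16)) + G(-17) = (2245 + (-8 + 16)²) + 1/(23 - 17) = (2245 + 8²) + 1/6 = (2245 + 64) + ⅙ = 2309 + ⅙ = 13855/6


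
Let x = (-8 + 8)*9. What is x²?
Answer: 0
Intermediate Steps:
x = 0 (x = 0*9 = 0)
x² = 0² = 0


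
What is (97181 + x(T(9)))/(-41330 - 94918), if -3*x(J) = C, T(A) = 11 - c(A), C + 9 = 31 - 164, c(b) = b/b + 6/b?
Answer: -291685/408744 ≈ -0.71361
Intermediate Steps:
c(b) = 1 + 6/b
C = -142 (C = -9 + (31 - 164) = -9 - 133 = -142)
T(A) = 11 - (6 + A)/A
x(J) = 142/3 (x(J) = -⅓*(-142) = 142/3)
(97181 + x(T(9)))/(-41330 - 94918) = (97181 + 142/3)/(-41330 - 94918) = (291685/3)/(-136248) = (291685/3)*(-1/136248) = -291685/408744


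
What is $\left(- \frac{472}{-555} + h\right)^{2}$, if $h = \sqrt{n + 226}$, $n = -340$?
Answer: $- \frac{34892066}{308025} + \frac{944 i \sqrt{114}}{555} \approx -113.28 + 18.161 i$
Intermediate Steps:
$h = i \sqrt{114}$ ($h = \sqrt{-340 + 226} = \sqrt{-114} = i \sqrt{114} \approx 10.677 i$)
$\left(- \frac{472}{-555} + h\right)^{2} = \left(- \frac{472}{-555} + i \sqrt{114}\right)^{2} = \left(\left(-472\right) \left(- \frac{1}{555}\right) + i \sqrt{114}\right)^{2} = \left(\frac{472}{555} + i \sqrt{114}\right)^{2}$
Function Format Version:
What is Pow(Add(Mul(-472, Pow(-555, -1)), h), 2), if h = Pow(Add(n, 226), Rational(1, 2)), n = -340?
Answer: Add(Rational(-34892066, 308025), Mul(Rational(944, 555), I, Pow(114, Rational(1, 2)))) ≈ Add(-113.28, Mul(18.161, I))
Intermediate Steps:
h = Mul(I, Pow(114, Rational(1, 2))) (h = Pow(Add(-340, 226), Rational(1, 2)) = Pow(-114, Rational(1, 2)) = Mul(I, Pow(114, Rational(1, 2))) ≈ Mul(10.677, I))
Pow(Add(Mul(-472, Pow(-555, -1)), h), 2) = Pow(Add(Mul(-472, Pow(-555, -1)), Mul(I, Pow(114, Rational(1, 2)))), 2) = Pow(Add(Mul(-472, Rational(-1, 555)), Mul(I, Pow(114, Rational(1, 2)))), 2) = Pow(Add(Rational(472, 555), Mul(I, Pow(114, Rational(1, 2)))), 2)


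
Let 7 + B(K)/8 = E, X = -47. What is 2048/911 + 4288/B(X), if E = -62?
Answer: -346984/62859 ≈ -5.5200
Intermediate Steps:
B(K) = -552 (B(K) = -56 + 8*(-62) = -56 - 496 = -552)
2048/911 + 4288/B(X) = 2048/911 + 4288/(-552) = 2048*(1/911) + 4288*(-1/552) = 2048/911 - 536/69 = -346984/62859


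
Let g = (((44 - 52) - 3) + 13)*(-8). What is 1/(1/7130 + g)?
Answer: -7130/114079 ≈ -0.062501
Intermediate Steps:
g = -16 (g = ((-8 - 3) + 13)*(-8) = (-11 + 13)*(-8) = 2*(-8) = -16)
1/(1/7130 + g) = 1/(1/7130 - 16) = 1/(-114079/7130) = -7130/114079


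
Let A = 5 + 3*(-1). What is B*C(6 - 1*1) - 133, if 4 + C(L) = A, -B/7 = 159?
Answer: 2093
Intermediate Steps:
B = -1113 (B = -7*159 = -1113)
A = 2 (A = 5 - 3 = 2)
C(L) = -2 (C(L) = -4 + 2 = -2)
B*C(6 - 1*1) - 133 = -1113*(-2) - 133 = 2226 - 133 = 2093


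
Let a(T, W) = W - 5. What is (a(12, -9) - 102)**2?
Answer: 13456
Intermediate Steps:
a(T, W) = -5 + W
(a(12, -9) - 102)**2 = ((-5 - 9) - 102)**2 = (-14 - 102)**2 = (-116)**2 = 13456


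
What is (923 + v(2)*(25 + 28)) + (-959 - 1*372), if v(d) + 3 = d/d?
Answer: -514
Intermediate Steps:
v(d) = -2 (v(d) = -3 + d/d = -3 + 1 = -2)
(923 + v(2)*(25 + 28)) + (-959 - 1*372) = (923 - 2*(25 + 28)) + (-959 - 1*372) = (923 - 2*53) + (-959 - 372) = (923 - 106) - 1331 = 817 - 1331 = -514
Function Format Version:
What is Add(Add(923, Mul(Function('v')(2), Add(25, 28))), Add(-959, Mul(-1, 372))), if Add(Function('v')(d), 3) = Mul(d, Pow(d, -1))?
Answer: -514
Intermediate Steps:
Function('v')(d) = -2 (Function('v')(d) = Add(-3, Mul(d, Pow(d, -1))) = Add(-3, 1) = -2)
Add(Add(923, Mul(Function('v')(2), Add(25, 28))), Add(-959, Mul(-1, 372))) = Add(Add(923, Mul(-2, Add(25, 28))), Add(-959, Mul(-1, 372))) = Add(Add(923, Mul(-2, 53)), Add(-959, -372)) = Add(Add(923, -106), -1331) = Add(817, -1331) = -514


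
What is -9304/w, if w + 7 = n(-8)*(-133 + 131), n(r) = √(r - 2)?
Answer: 65128/89 - 18608*I*√10/89 ≈ 731.78 - 661.17*I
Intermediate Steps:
n(r) = √(-2 + r)
w = -7 - 2*I*√10 (w = -7 + √(-2 - 8)*(-133 + 131) = -7 + √(-10)*(-2) = -7 + (I*√10)*(-2) = -7 - 2*I*√10 ≈ -7.0 - 6.3246*I)
-9304/w = -9304/(-7 - 2*I*√10)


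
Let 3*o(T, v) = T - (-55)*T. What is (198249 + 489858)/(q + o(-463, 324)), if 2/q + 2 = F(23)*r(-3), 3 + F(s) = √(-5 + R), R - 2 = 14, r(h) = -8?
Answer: -2943872441433/36976076359 + 24771852*√11/36976076359 ≈ -79.613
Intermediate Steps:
R = 16 (R = 2 + 14 = 16)
o(T, v) = 56*T/3 (o(T, v) = (T - (-55)*T)/3 = (T + 55*T)/3 = (56*T)/3 = 56*T/3)
F(s) = -3 + √11 (F(s) = -3 + √(-5 + 16) = -3 + √11)
q = 2/(22 - 8*√11) (q = 2/(-2 + (-3 + √11)*(-8)) = 2/(-2 + (24 - 8*√11)) = 2/(22 - 8*√11) ≈ -0.44121)
(198249 + 489858)/(q + o(-463, 324)) = (198249 + 489858)/((-⅕ - 4*√11/55) + (56/3)*(-463)) = 688107/((-⅕ - 4*√11/55) - 25928/3) = 688107/(-129643/15 - 4*√11/55)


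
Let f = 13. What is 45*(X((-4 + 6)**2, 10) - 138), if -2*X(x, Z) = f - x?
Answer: -12825/2 ≈ -6412.5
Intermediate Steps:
X(x, Z) = -13/2 + x/2 (X(x, Z) = -(13 - x)/2 = -13/2 + x/2)
45*(X((-4 + 6)**2, 10) - 138) = 45*((-13/2 + (-4 + 6)**2/2) - 138) = 45*((-13/2 + (1/2)*2**2) - 138) = 45*((-13/2 + (1/2)*4) - 138) = 45*((-13/2 + 2) - 138) = 45*(-9/2 - 138) = 45*(-285/2) = -12825/2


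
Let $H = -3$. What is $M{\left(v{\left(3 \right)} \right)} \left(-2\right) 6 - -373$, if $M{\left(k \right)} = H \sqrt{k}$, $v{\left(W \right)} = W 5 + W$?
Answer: $373 + 108 \sqrt{2} \approx 525.74$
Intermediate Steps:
$v{\left(W \right)} = 6 W$ ($v{\left(W \right)} = 5 W + W = 6 W$)
$M{\left(k \right)} = - 3 \sqrt{k}$
$M{\left(v{\left(3 \right)} \right)} \left(-2\right) 6 - -373 = - 3 \sqrt{6 \cdot 3} \left(-2\right) 6 - -373 = - 3 \sqrt{18} \left(-2\right) 6 + 373 = - 3 \cdot 3 \sqrt{2} \left(-2\right) 6 + 373 = - 9 \sqrt{2} \left(-2\right) 6 + 373 = 18 \sqrt{2} \cdot 6 + 373 = 108 \sqrt{2} + 373 = 373 + 108 \sqrt{2}$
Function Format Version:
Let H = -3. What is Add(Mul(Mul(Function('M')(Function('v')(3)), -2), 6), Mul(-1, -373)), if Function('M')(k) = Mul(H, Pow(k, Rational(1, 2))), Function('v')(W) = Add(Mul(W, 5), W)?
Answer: Add(373, Mul(108, Pow(2, Rational(1, 2)))) ≈ 525.74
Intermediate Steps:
Function('v')(W) = Mul(6, W) (Function('v')(W) = Add(Mul(5, W), W) = Mul(6, W))
Function('M')(k) = Mul(-3, Pow(k, Rational(1, 2)))
Add(Mul(Mul(Function('M')(Function('v')(3)), -2), 6), Mul(-1, -373)) = Add(Mul(Mul(Mul(-3, Pow(Mul(6, 3), Rational(1, 2))), -2), 6), Mul(-1, -373)) = Add(Mul(Mul(Mul(-3, Pow(18, Rational(1, 2))), -2), 6), 373) = Add(Mul(Mul(Mul(-3, Mul(3, Pow(2, Rational(1, 2)))), -2), 6), 373) = Add(Mul(Mul(Mul(-9, Pow(2, Rational(1, 2))), -2), 6), 373) = Add(Mul(Mul(18, Pow(2, Rational(1, 2))), 6), 373) = Add(Mul(108, Pow(2, Rational(1, 2))), 373) = Add(373, Mul(108, Pow(2, Rational(1, 2))))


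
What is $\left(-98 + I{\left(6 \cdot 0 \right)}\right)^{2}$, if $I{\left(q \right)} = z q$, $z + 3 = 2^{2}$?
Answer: $9604$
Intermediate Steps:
$z = 1$ ($z = -3 + 2^{2} = -3 + 4 = 1$)
$I{\left(q \right)} = q$ ($I{\left(q \right)} = 1 q = q$)
$\left(-98 + I{\left(6 \cdot 0 \right)}\right)^{2} = \left(-98 + 6 \cdot 0\right)^{2} = \left(-98 + 0\right)^{2} = \left(-98\right)^{2} = 9604$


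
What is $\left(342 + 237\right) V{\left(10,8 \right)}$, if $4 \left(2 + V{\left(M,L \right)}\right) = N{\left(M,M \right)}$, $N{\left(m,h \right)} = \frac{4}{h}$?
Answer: $- \frac{11001}{10} \approx -1100.1$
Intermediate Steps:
$V{\left(M,L \right)} = -2 + \frac{1}{M}$ ($V{\left(M,L \right)} = -2 + \frac{4 \frac{1}{M}}{4} = -2 + \frac{1}{M}$)
$\left(342 + 237\right) V{\left(10,8 \right)} = \left(342 + 237\right) \left(-2 + \frac{1}{10}\right) = 579 \left(-2 + \frac{1}{10}\right) = 579 \left(- \frac{19}{10}\right) = - \frac{11001}{10}$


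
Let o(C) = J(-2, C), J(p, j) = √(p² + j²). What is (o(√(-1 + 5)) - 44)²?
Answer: 1944 - 176*√2 ≈ 1695.1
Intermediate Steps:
J(p, j) = √(j² + p²)
o(C) = √(4 + C²) (o(C) = √(C² + (-2)²) = √(C² + 4) = √(4 + C²))
(o(√(-1 + 5)) - 44)² = (√(4 + (√(-1 + 5))²) - 44)² = (√(4 + (√4)²) - 44)² = (√(4 + 2²) - 44)² = (√(4 + 4) - 44)² = (√8 - 44)² = (2*√2 - 44)² = (-44 + 2*√2)²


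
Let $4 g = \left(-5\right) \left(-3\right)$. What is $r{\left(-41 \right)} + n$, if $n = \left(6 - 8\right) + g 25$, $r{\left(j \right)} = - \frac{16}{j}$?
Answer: $\frac{15111}{164} \approx 92.14$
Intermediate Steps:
$g = \frac{15}{4}$ ($g = \frac{\left(-5\right) \left(-3\right)}{4} = \frac{1}{4} \cdot 15 = \frac{15}{4} \approx 3.75$)
$n = \frac{367}{4}$ ($n = \left(6 - 8\right) + \frac{15}{4} \cdot 25 = -2 + \frac{375}{4} = \frac{367}{4} \approx 91.75$)
$r{\left(-41 \right)} + n = - \frac{16}{-41} + \frac{367}{4} = \left(-16\right) \left(- \frac{1}{41}\right) + \frac{367}{4} = \frac{16}{41} + \frac{367}{4} = \frac{15111}{164}$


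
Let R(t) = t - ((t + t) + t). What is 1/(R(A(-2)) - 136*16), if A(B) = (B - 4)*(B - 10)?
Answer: -1/2320 ≈ -0.00043103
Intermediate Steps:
A(B) = (-10 + B)*(-4 + B) (A(B) = (-4 + B)*(-10 + B) = (-10 + B)*(-4 + B))
R(t) = -2*t (R(t) = t - (2*t + t) = t - 3*t = -2*t)
1/(R(A(-2)) - 136*16) = 1/(-2*(40 + (-2)**2 - 14*(-2)) - 136*16) = 1/(-2*(40 + 4 + 28) - 2176) = 1/(-2*72 - 2176) = 1/(-144 - 2176) = 1/(-2320) = -1/2320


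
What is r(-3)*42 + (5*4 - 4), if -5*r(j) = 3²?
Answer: -298/5 ≈ -59.600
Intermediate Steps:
r(j) = -9/5 (r(j) = -⅕*3² = -⅕*9 = -9/5)
r(-3)*42 + (5*4 - 4) = -9/5*42 + (5*4 - 4) = -378/5 + (20 - 4) = -378/5 + 16 = -298/5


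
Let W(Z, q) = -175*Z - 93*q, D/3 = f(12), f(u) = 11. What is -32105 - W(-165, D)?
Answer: -57911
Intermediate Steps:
D = 33 (D = 3*11 = 33)
-32105 - W(-165, D) = -32105 - (-175*(-165) - 93*33) = -32105 - (28875 - 3069) = -32105 - 1*25806 = -32105 - 25806 = -57911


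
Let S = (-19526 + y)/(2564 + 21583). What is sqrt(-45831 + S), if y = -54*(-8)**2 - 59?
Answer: I*sqrt(2969287363234)/8049 ≈ 214.08*I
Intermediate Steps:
y = -3515 (y = -54*64 - 59 = -3456 - 59 = -3515)
S = -23041/24147 (S = (-19526 - 3515)/(2564 + 21583) = -23041/24147 ≈ -0.95420)
sqrt(-45831 + S) = sqrt(-45831 - 23041/24147) = sqrt(-1106704198/24147) = I*sqrt(2969287363234)/8049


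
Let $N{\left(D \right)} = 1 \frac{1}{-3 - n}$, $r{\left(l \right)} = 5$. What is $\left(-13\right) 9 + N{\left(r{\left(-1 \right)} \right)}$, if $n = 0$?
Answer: $- \frac{352}{3} \approx -117.33$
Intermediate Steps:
$N{\left(D \right)} = - \frac{1}{3}$ ($N{\left(D \right)} = 1 \frac{1}{-3 - 0} = 1 \frac{1}{-3 + 0} = 1 \frac{1}{-3} = 1 \left(- \frac{1}{3}\right) = - \frac{1}{3}$)
$\left(-13\right) 9 + N{\left(r{\left(-1 \right)} \right)} = \left(-13\right) 9 - \frac{1}{3} = -117 - \frac{1}{3} = - \frac{352}{3}$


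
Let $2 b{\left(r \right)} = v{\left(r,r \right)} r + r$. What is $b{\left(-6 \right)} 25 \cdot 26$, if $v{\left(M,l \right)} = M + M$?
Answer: $21450$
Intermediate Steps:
$v{\left(M,l \right)} = 2 M$
$b{\left(r \right)} = r^{2} + \frac{r}{2}$ ($b{\left(r \right)} = \frac{2 r r + r}{2} = \frac{2 r^{2} + r}{2} = \frac{r + 2 r^{2}}{2} = r^{2} + \frac{r}{2}$)
$b{\left(-6 \right)} 25 \cdot 26 = - 6 \left(\frac{1}{2} - 6\right) 25 \cdot 26 = \left(-6\right) \left(- \frac{11}{2}\right) 25 \cdot 26 = 33 \cdot 25 \cdot 26 = 825 \cdot 26 = 21450$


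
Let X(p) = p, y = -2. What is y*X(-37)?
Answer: 74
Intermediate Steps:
y*X(-37) = -2*(-37) = 74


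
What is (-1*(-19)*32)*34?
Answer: 20672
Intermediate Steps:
(-1*(-19)*32)*34 = (19*32)*34 = 608*34 = 20672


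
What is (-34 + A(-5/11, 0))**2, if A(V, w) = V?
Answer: 143641/121 ≈ 1187.1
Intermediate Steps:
(-34 + A(-5/11, 0))**2 = (-34 - 5/11)**2 = (-379/11)**2 = 143641/121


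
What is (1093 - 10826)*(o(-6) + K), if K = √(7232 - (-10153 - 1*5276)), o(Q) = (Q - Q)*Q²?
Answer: -9733*√22661 ≈ -1.4652e+6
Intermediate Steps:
o(Q) = 0 (o(Q) = 0*Q² = 0)
K = √22661 (K = √(7232 - (-10153 - 5276)) = √(7232 - 1*(-15429)) = √(7232 + 15429) = √22661 ≈ 150.54)
(1093 - 10826)*(o(-6) + K) = (1093 - 10826)*(0 + √22661) = -9733*√22661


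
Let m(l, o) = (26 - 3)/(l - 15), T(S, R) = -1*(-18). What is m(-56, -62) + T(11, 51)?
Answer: 1255/71 ≈ 17.676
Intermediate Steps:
T(S, R) = 18
m(l, o) = 23/(-15 + l)
m(-56, -62) + T(11, 51) = 23/(-15 - 56) + 18 = 23/(-71) + 18 = 23*(-1/71) + 18 = -23/71 + 18 = 1255/71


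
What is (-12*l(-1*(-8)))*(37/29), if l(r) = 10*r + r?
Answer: -39072/29 ≈ -1347.3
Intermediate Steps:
l(r) = 11*r
(-12*l(-1*(-8)))*(37/29) = (-132*(-1*(-8)))*(37/29) = (-132*8)*(37*(1/29)) = -12*88*(37/29) = -1056*37/29 = -39072/29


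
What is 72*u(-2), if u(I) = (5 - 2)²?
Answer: 648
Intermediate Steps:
u(I) = 9 (u(I) = 3² = 9)
72*u(-2) = 72*9 = 648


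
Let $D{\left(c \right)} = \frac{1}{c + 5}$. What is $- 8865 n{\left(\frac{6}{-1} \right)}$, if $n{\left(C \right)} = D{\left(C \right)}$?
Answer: $8865$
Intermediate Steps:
$D{\left(c \right)} = \frac{1}{5 + c}$
$n{\left(C \right)} = \frac{1}{5 + C}$
$- 8865 n{\left(\frac{6}{-1} \right)} = - \frac{8865}{5 + \frac{6}{-1}} = - \frac{8865}{5 + 6 \left(-1\right)} = - \frac{8865}{5 - 6} = - \frac{8865}{-1} = \left(-8865\right) \left(-1\right) = 8865$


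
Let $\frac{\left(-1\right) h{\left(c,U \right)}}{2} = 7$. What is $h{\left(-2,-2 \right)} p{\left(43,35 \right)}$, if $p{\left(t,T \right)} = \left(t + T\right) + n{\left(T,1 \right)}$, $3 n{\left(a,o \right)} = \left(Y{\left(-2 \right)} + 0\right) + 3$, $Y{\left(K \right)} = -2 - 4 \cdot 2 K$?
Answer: $- \frac{3514}{3} \approx -1171.3$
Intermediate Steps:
$h{\left(c,U \right)} = -14$ ($h{\left(c,U \right)} = \left(-2\right) 7 = -14$)
$Y{\left(K \right)} = -2 - 8 K$
$n{\left(a,o \right)} = \frac{17}{3}$ ($n{\left(a,o \right)} = \frac{\left(\left(-2 - -16\right) + 0\right) + 3}{3} = \frac{\left(\left(-2 + 16\right) + 0\right) + 3}{3} = \frac{\left(14 + 0\right) + 3}{3} = \frac{14 + 3}{3} = \frac{1}{3} \cdot 17 = \frac{17}{3}$)
$p{\left(t,T \right)} = \frac{17}{3} + T + t$ ($p{\left(t,T \right)} = \left(t + T\right) + \frac{17}{3} = \left(T + t\right) + \frac{17}{3} = \frac{17}{3} + T + t$)
$h{\left(-2,-2 \right)} p{\left(43,35 \right)} = - 14 \left(\frac{17}{3} + 35 + 43\right) = \left(-14\right) \frac{251}{3} = - \frac{3514}{3}$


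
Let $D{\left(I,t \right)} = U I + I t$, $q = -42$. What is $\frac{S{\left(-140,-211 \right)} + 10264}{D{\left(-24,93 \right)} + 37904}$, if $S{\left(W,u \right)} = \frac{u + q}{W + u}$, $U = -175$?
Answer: $\frac{3602917}{13995072} \approx 0.25744$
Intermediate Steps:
$D{\left(I,t \right)} = - 175 I + I t$
$S{\left(W,u \right)} = \frac{-42 + u}{W + u}$ ($S{\left(W,u \right)} = \frac{u - 42}{W + u} = \frac{-42 + u}{W + u}$)
$\frac{S{\left(-140,-211 \right)} + 10264}{D{\left(-24,93 \right)} + 37904} = \frac{\frac{-42 - 211}{-140 - 211} + 10264}{- 24 \left(-175 + 93\right) + 37904} = \frac{\frac{1}{-351} \left(-253\right) + 10264}{\left(-24\right) \left(-82\right) + 37904} = \frac{\left(- \frac{1}{351}\right) \left(-253\right) + 10264}{1968 + 37904} = \frac{\frac{253}{351} + 10264}{39872} = \frac{3602917}{351} \cdot \frac{1}{39872} = \frac{3602917}{13995072}$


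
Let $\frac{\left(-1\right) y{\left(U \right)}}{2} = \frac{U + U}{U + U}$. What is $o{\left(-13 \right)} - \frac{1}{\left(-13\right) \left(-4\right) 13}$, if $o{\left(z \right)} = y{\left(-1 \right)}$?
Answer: $- \frac{1353}{676} \approx -2.0015$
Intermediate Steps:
$y{\left(U \right)} = -2$ ($y{\left(U \right)} = - 2 \frac{U + U}{U + U} = - 2 \frac{2 U}{2 U} = - 2 \cdot 2 U \frac{1}{2 U} = \left(-2\right) 1 = -2$)
$o{\left(z \right)} = -2$
$o{\left(-13 \right)} - \frac{1}{\left(-13\right) \left(-4\right) 13} = -2 - \frac{1}{\left(-13\right) \left(-4\right) 13} = -2 - \frac{1}{52 \cdot 13} = -2 - \frac{1}{676} = - \frac{1353}{676}$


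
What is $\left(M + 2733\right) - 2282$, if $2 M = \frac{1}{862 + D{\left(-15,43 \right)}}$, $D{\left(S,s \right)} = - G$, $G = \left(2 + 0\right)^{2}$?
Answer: $\frac{773917}{1716} \approx 451.0$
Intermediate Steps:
$G = 4$ ($G = 2^{2} = 4$)
$D{\left(S,s \right)} = -4$ ($D{\left(S,s \right)} = \left(-1\right) 4 = -4$)
$M = \frac{1}{1716}$ ($M = \frac{1}{2 \left(862 - 4\right)} = \frac{1}{2 \cdot 858} = \frac{1}{2} \cdot \frac{1}{858} = \frac{1}{1716} \approx 0.00058275$)
$\left(M + 2733\right) - 2282 = \left(\frac{1}{1716} + 2733\right) - 2282 = \frac{4689829}{1716} - 2282 = \frac{773917}{1716}$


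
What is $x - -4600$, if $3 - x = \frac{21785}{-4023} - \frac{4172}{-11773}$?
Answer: $\frac{218250562586}{47362779} \approx 4608.1$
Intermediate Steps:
$x = \frac{381779186}{47362779}$ ($x = 3 - \left(\frac{21785}{-4023} - \frac{4172}{-11773}\right) = 3 - \left(21785 \left(- \frac{1}{4023}\right) - - \frac{4172}{11773}\right) = 3 - \left(- \frac{21785}{4023} + \frac{4172}{11773}\right) = 3 - - \frac{239690849}{47362779} = 3 + \frac{239690849}{47362779} = \frac{381779186}{47362779} \approx 8.0607$)
$x - -4600 = \frac{381779186}{47362779} - -4600 = \frac{381779186}{47362779} + 4600 = \frac{218250562586}{47362779}$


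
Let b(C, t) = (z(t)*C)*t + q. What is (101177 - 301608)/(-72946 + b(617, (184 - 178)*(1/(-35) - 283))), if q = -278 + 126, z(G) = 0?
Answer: 200431/73098 ≈ 2.7420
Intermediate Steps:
q = -152
b(C, t) = -152 (b(C, t) = (0*C)*t - 152 = 0*t - 152 = 0 - 152 = -152)
(101177 - 301608)/(-72946 + b(617, (184 - 178)*(1/(-35) - 283))) = (101177 - 301608)/(-72946 - 152) = -200431/(-73098) = -200431*(-1/73098) = 200431/73098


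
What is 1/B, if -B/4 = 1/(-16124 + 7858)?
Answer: 4133/2 ≈ 2066.5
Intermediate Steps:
B = 2/4133 (B = -4/(-16124 + 7858) = -4/(-8266) = -4*(-1/8266) = 2/4133 ≈ 0.00048391)
1/B = 1/(2/4133) = 4133/2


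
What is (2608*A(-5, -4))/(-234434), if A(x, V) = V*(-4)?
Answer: -20864/117217 ≈ -0.17799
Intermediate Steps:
A(x, V) = -4*V
(2608*A(-5, -4))/(-234434) = (2608*(-4*(-4)))/(-234434) = (2608*16)*(-1/234434) = 41728*(-1/234434) = -20864/117217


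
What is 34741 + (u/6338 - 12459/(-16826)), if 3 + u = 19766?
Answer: 926325622922/26660797 ≈ 34745.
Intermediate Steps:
u = 19763 (u = -3 + 19766 = 19763)
34741 + (u/6338 - 12459/(-16826)) = 34741 + (19763/6338 - 12459/(-16826)) = 34741 + (19763*(1/6338) - 12459*(-1/16826)) = 34741 + (19763/6338 + 12459/16826) = 34741 + 102874345/26660797 = 926325622922/26660797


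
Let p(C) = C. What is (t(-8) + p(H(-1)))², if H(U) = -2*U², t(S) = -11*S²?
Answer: 498436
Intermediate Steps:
(t(-8) + p(H(-1)))² = (-11*(-8)² - 2*(-1)²)² = (-11*64 - 2*1)² = (-704 - 2)² = (-706)² = 498436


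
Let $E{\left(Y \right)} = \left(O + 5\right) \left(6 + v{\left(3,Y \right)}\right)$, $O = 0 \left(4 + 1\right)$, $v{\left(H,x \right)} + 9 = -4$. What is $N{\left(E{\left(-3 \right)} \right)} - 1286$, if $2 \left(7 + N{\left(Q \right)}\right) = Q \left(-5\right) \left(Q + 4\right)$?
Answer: $- \frac{8011}{2} \approx -4005.5$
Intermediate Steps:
$v{\left(H,x \right)} = -13$ ($v{\left(H,x \right)} = -9 - 4 = -13$)
$O = 0$ ($O = 0 \cdot 5 = 0$)
$E{\left(Y \right)} = -35$ ($E{\left(Y \right)} = \left(0 + 5\right) \left(6 - 13\right) = 5 \left(-7\right) = -35$)
$N{\left(Q \right)} = -7 - \frac{5 Q \left(4 + Q\right)}{2}$ ($N{\left(Q \right)} = -7 + \frac{Q \left(-5\right) \left(Q + 4\right)}{2} = -7 + \frac{- 5 Q \left(4 + Q\right)}{2} = -7 + \frac{\left(-5\right) Q \left(4 + Q\right)}{2} = -7 - \frac{5 Q \left(4 + Q\right)}{2}$)
$N{\left(E{\left(-3 \right)} \right)} - 1286 = \left(-7 - -350 - \frac{5 \left(-35\right)^{2}}{2}\right) - 1286 = \left(-7 + 350 - \frac{6125}{2}\right) - 1286 = - \frac{5439}{2} - 1286 = - \frac{8011}{2}$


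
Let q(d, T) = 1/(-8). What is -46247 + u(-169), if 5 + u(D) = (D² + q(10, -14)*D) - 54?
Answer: -141791/8 ≈ -17724.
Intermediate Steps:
q(d, T) = -⅛
u(D) = -59 + D² - D/8 (u(D) = -5 + ((D² - D/8) - 54) = -5 + (-54 + D² - D/8) = -59 + D² - D/8)
-46247 + u(-169) = -46247 + (-59 + (-169)² - ⅛*(-169)) = -46247 + (-59 + 28561 + 169/8) = -46247 + 228185/8 = -141791/8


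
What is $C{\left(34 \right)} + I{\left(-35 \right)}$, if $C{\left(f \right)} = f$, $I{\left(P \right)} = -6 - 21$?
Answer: $7$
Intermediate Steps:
$I{\left(P \right)} = -27$
$C{\left(34 \right)} + I{\left(-35 \right)} = 34 - 27 = 7$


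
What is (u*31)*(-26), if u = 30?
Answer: -24180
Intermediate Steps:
(u*31)*(-26) = (30*31)*(-26) = 930*(-26) = -24180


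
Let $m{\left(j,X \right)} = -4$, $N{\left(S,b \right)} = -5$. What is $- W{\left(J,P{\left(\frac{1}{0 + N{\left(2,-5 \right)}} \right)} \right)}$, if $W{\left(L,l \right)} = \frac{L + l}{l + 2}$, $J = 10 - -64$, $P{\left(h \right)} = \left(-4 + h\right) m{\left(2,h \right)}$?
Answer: $- \frac{227}{47} \approx -4.8298$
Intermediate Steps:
$P{\left(h \right)} = 16 - 4 h$ ($P{\left(h \right)} = \left(-4 + h\right) \left(-4\right) = 16 - 4 h$)
$J = 74$ ($J = 10 + 64 = 74$)
$W{\left(L,l \right)} = \frac{L + l}{2 + l}$
$- W{\left(J,P{\left(\frac{1}{0 + N{\left(2,-5 \right)}} \right)} \right)} = - \frac{74 + \left(16 - \frac{4}{0 - 5}\right)}{2 + \left(16 - \frac{4}{0 - 5}\right)} = - \frac{74 + \left(16 - \frac{4}{-5}\right)}{2 + \left(16 - \frac{4}{-5}\right)} = - \frac{74 + \left(16 - - \frac{4}{5}\right)}{2 + \left(16 - - \frac{4}{5}\right)} = - \frac{74 + \left(16 + \frac{4}{5}\right)}{2 + \left(16 + \frac{4}{5}\right)} = - \frac{74 + \frac{84}{5}}{2 + \frac{84}{5}} = - \frac{454}{\frac{94}{5} \cdot 5} = - \frac{5 \cdot 454}{94 \cdot 5} = \left(-1\right) \frac{227}{47} = - \frac{227}{47}$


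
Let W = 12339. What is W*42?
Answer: 518238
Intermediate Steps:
W*42 = 12339*42 = 518238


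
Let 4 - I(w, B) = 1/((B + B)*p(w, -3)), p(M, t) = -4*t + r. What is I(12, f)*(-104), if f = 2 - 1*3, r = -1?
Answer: -4628/11 ≈ -420.73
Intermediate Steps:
p(M, t) = -1 - 4*t (p(M, t) = -4*t - 1 = -1 - 4*t)
f = -1 (f = 2 - 3 = -1)
I(w, B) = 4 - 1/(22*B) (I(w, B) = 4 - 1/((B + B)*(-1 - 4*(-3))) = 4 - 1/((2*B)*(-1 + 12)) = 4 - 1/(2*B)/11 = 4 - 1/(22*B))
I(12, f)*(-104) = (4 - 1/22/(-1))*(-104) = (4 - 1/22*(-1))*(-104) = (4 + 1/22)*(-104) = (89/22)*(-104) = -4628/11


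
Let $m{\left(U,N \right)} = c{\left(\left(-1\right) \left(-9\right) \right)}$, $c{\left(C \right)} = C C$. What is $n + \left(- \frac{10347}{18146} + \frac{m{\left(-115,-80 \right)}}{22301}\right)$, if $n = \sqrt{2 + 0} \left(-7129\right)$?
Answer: $- \frac{229278621}{404673946} - 7129 \sqrt{2} \approx -10083.0$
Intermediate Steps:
$c{\left(C \right)} = C^{2}$
$m{\left(U,N \right)} = 81$ ($m{\left(U,N \right)} = \left(\left(-1\right) \left(-9\right)\right)^{2} = 9^{2} = 81$)
$n = - 7129 \sqrt{2}$ ($n = \sqrt{2} \left(-7129\right) = - 7129 \sqrt{2} \approx -10082.0$)
$n + \left(- \frac{10347}{18146} + \frac{m{\left(-115,-80 \right)}}{22301}\right) = - 7129 \sqrt{2} + \left(- \frac{10347}{18146} + \frac{81}{22301}\right) = - 7129 \sqrt{2} - \frac{229278621}{404673946} = - \frac{229278621}{404673946} - 7129 \sqrt{2}$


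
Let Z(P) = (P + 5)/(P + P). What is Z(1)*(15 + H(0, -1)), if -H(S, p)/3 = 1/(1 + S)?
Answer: 36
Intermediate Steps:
H(S, p) = -3/(1 + S)
Z(P) = (5 + P)/(2*P) (Z(P) = (5 + P)/((2*P)) = (5 + P)*(1/(2*P)) = (5 + P)/(2*P))
Z(1)*(15 + H(0, -1)) = ((1/2)*(5 + 1)/1)*(15 - 3/(1 + 0)) = ((1/2)*1*6)*(15 - 3/1) = 3*(15 - 3*1) = 3*(15 - 3) = 3*12 = 36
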